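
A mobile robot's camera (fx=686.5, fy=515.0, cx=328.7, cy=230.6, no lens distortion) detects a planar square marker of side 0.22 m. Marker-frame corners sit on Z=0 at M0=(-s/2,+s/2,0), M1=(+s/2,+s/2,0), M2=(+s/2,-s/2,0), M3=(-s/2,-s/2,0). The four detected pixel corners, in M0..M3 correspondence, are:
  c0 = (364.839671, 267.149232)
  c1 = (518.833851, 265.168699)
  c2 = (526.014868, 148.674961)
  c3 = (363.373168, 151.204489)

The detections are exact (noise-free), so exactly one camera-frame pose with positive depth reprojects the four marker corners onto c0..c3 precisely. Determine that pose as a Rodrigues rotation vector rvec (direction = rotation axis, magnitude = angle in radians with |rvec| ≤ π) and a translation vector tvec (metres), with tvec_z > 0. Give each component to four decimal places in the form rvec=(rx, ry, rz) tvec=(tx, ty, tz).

rvec=(0.2397, 0.0137, -0.0201) tvec=(0.1594, -0.0390, 0.9569)

Intrinsics K: fx=686.5, fy=515.0, cx=328.7, cy=230.6
Marker side s = 0.22 m; corners in marker frame (Z=0):
  M0 = (-0.1100, +0.1100, 0)
  M1 = (+0.1100, +0.1100, 0)
  M2 = (+0.1100, -0.1100, 0)
  M3 = (-0.1100, -0.1100, 0)
Detected image corners:
  c0 = (364.839671, 267.149232) px
  c1 = (518.833851, 265.168699) px
  c2 = (526.014868, 148.674961) px
  c3 = (363.373168, 151.204489) px
Planar DLT: solve 8×8 A·h = b for H (H[2,2]=1):
  H  [+711.70602 +96.96838 +443.08135]
  H  [-13.68225 +579.85857 +209.63650]
  H  [-0.01666 +0.24798 +1.00000]
B = K⁻¹H; ‖b₁‖=1.045001, ‖b₂‖=1.045001; λ = 2/(‖b₁‖+‖b₂‖) = 0.956937, sign → tz>0 ⇒ λ=+0.956937
r₁ = λ·B[:,0] = (+0.99971,-0.01828,-0.01594); r₂ = λ·B[:,1] = (+0.02155,+0.97120,+0.23730)
r₃ = r₁×r₂ = (+0.01114,-0.23757,+0.97131); SVD([r₁ r₂ r₃]) → R = UVᵀ:
  R  [+0.99971 +0.02155 +0.01114]
  R  [-0.01828 +0.97120 -0.23757]
  R  [-0.01594 +0.23730 +0.97131]
t = (+0.15944, -0.03895, +0.95694) m
tr R = 2.942209; θ = arccos((tr R − 1)/2) = 0.240980 rad = 13.807°
axis k = ((R−Rᵀ)₃₂, (R−Rᵀ)₁₃, (R−Rᵀ)₂₁) / (2 sinθ) = (+0.994895, +0.056750, -0.083452)
rvec = θ·k = (+0.239749, +0.013676, -0.020110)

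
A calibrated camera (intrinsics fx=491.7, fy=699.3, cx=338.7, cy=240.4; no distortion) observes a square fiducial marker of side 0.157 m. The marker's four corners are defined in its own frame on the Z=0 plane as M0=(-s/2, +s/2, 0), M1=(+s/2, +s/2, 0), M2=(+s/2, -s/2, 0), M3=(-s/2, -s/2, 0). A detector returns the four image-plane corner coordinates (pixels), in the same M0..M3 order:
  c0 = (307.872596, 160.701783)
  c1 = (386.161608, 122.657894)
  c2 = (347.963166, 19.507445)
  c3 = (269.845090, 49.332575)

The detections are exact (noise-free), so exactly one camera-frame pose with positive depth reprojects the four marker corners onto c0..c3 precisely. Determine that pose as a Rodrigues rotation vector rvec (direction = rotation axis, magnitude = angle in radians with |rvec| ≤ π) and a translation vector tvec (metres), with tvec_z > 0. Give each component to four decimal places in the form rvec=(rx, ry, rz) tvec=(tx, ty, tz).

Intrinsics K: fx=491.7, fy=699.3, cx=338.7, cy=240.4
Marker side s = 0.157 m; corners in marker frame (Z=0):
  M0 = (-0.0785, +0.0785, 0)
  M1 = (+0.0785, +0.0785, 0)
  M2 = (+0.0785, -0.0785, 0)
  M3 = (-0.0785, -0.0785, 0)
Detected image corners:
  c0 = (307.872596, 160.701783) px
  c1 = (386.161608, 122.657894) px
  c2 = (347.963166, 19.507445) px
  c3 = (269.845090, 49.332575) px
Planar DLT: solve 8×8 A·h = b for H (H[2,2]=1):
  H  [+635.53109 +171.23308 +328.92053]
  H  [-178.79870 +663.11506 +86.57342]
  H  [+0.41904 -0.21814 +1.00000]
B = K⁻¹H; ‖b₁‖=1.158938, ‖b₂‖=1.158938; λ = 2/(‖b₁‖+‖b₂‖) = 0.862859, sign → tz>0 ⇒ λ=+0.862859
r₁ = λ·B[:,0] = (+0.86620,-0.34492,+0.36157); r₂ = λ·B[:,1] = (+0.43015,+0.88292,-0.18823)
r₃ = r₁×r₂ = (-0.25432,+0.31857,+0.91315); SVD([r₁ r₂ r₃]) → R = UVᵀ:
  R  [+0.86620 +0.43015 -0.25432]
  R  [-0.34492 +0.88292 +0.31857]
  R  [+0.36157 -0.18823 +0.91315]
t = (-0.01716, -0.18981, +0.86286) m
tr R = 2.662262; θ = arccos((tr R − 1)/2) = 0.589658 rad = 33.785°
axis k = ((R−Rᵀ)₃₂, (R−Rᵀ)₁₃, (R−Rᵀ)₂₁) / (2 sinθ) = (-0.455691, -0.553780, -0.696902)
rvec = θ·k = (-0.268702, -0.326541, -0.410934)

rvec=(-0.2687, -0.3265, -0.4109) tvec=(-0.0172, -0.1898, 0.8629)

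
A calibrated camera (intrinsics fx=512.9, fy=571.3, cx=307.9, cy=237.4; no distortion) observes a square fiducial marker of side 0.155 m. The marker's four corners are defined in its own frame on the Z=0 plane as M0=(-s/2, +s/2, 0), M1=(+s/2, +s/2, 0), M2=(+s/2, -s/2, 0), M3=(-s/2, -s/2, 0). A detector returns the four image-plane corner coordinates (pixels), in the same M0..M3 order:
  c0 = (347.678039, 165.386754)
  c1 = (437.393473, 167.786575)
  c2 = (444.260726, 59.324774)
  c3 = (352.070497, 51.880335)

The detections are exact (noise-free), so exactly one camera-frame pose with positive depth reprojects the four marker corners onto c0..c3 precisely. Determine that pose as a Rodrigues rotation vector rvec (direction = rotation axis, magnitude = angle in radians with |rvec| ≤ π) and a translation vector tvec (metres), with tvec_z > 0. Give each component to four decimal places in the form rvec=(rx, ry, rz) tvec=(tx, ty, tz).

rvec=(0.1612, -0.2344, 0.0126) tvec=(0.1406, -0.1791, 0.8157)

Intrinsics K: fx=512.9, fy=571.3, cx=307.9, cy=237.4
Marker side s = 0.155 m; corners in marker frame (Z=0):
  M0 = (-0.0775, +0.0775, 0)
  M1 = (+0.0775, +0.0775, 0)
  M2 = (+0.0775, -0.0775, 0)
  M3 = (-0.0775, -0.0775, 0)
Detected image corners:
  c0 = (347.678039, 165.386754) px
  c1 = (437.393473, 167.786575) px
  c2 = (444.260726, 59.324774) px
  c3 = (352.070497, 51.880335) px
Planar DLT: solve 8×8 A·h = b for H (H[2,2]=1):
  H  [+699.22199 +39.87114 +396.31188]
  H  [+63.13865 +737.12736 +111.97965]
  H  [+0.28468 +0.19317 +1.00000]
B = K⁻¹H; ‖b₁‖=1.225912, ‖b₂‖=1.225912; λ = 2/(‖b₁‖+‖b₂‖) = 0.815719, sign → tz>0 ⇒ λ=+0.815719
r₁ = λ·B[:,0] = (+0.97264,-0.00635,+0.23222); r₂ = λ·B[:,1] = (-0.03118,+0.98702,+0.15757)
r₃ = r₁×r₂ = (-0.23020,-0.16050,+0.95982); SVD([r₁ r₂ r₃]) → R = UVᵀ:
  R  [+0.97264 -0.03118 -0.23020]
  R  [-0.00635 +0.98702 -0.16050]
  R  [+0.23222 +0.15757 +0.95982]
t = (+0.14061, -0.17908, +0.81572) m
tr R = 2.919473; θ = arccos((tr R − 1)/2) = 0.284733 rad = 16.314°
axis k = ((R−Rᵀ)₃₂, (R−Rᵀ)₁₃, (R−Rᵀ)₂₁) / (2 sinθ) = (+0.566161, -0.823109, +0.044204)
rvec = θ·k = (+0.161205, -0.234367, +0.012586)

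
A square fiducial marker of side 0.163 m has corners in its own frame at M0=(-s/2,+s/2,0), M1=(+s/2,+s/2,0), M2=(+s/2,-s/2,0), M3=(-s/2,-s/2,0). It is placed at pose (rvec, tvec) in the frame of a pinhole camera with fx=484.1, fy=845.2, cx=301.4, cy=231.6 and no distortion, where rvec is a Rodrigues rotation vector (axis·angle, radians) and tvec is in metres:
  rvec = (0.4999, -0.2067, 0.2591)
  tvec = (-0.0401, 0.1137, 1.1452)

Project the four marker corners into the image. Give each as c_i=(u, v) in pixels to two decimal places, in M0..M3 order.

c0=(242.49, 353.14) c1=(306.67, 371.10) c2=(327.54, 276.87) c3=(259.89, 254.09)

Intrinsics K: fx=484.1, fy=845.2, cx=301.4, cy=231.6
Marker side s = 0.163 m; corners in marker frame (Z=0):
  M0 = (-0.0815, +0.0815, 0)
  M1 = (+0.0815, +0.0815, 0)
  M2 = (+0.0815, -0.0815, 0)
  M3 = (-0.0815, -0.0815, 0)
rvec = (0.4999, -0.2067, 0.2591), |rvec| = θ = 0.59980 rad = 34.366°
Rodrigues: sinθ=0.56448, 1−cosθ=0.17455; R = I + sinθ·[k]× + (1−cosθ)·[k]×²:
    [+0.94670 -0.29398 -0.13168]
    [+0.19371 +0.84618 -0.49645]
    [+0.25737 +0.44448 +0.85802]
t = (-0.0401, 0.1137, 1.1452) m
M0: Pc = R·M0+t = (-0.14121, +0.16688, +1.16045); u = 484.1·(-0.14121)/1.16045 + 301.4 = 242.4899, v = 845.2·(+0.16688)/1.16045 + 231.6 = 353.1426
M1: Pc = R·M1+t = (+0.01310, +0.19845, +1.20240); u = 484.1·(+0.01310)/1.20240 + 301.4 = 306.6730, v = 845.2·(+0.19845)/1.20240 + 231.6 = 371.0964
M2: Pc = R·M2+t = (+0.06101, +0.06052, +1.12995); u = 484.1·(+0.06101)/1.12995 + 301.4 = 327.5404, v = 845.2·(+0.06052)/1.12995 + 231.6 = 276.8714
M3: Pc = R·M3+t = (-0.09330, +0.02895, +1.08800); u = 484.1·(-0.09330)/1.08800 + 301.4 = 259.8880, v = 845.2·(+0.02895)/1.08800 + 231.6 = 254.0889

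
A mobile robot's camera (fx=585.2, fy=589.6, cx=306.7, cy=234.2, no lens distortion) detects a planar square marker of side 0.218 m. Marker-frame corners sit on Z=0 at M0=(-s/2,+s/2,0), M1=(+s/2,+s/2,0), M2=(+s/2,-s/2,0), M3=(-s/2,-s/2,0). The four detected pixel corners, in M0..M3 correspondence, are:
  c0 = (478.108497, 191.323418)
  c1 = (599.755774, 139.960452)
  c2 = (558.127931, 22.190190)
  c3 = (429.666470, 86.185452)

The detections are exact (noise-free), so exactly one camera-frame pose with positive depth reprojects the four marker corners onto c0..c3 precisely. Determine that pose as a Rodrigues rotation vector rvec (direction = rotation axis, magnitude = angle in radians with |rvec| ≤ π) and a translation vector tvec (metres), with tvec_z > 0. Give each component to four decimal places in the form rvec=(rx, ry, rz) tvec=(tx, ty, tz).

Intrinsics K: fx=585.2, fy=589.6, cx=306.7, cy=234.2
Marker side s = 0.218 m; corners in marker frame (Z=0):
  M0 = (-0.1090, +0.1090, 0)
  M1 = (+0.1090, +0.1090, 0)
  M2 = (+0.1090, -0.1090, 0)
  M3 = (-0.1090, -0.1090, 0)
Detected image corners:
  c0 = (478.108497, 191.323418) px
  c1 = (599.755774, 139.960452) px
  c2 = (558.127931, 22.190190) px
  c3 = (429.666470, 86.185452) px
Planar DLT: solve 8×8 A·h = b for H (H[2,2]=1):
  H  [+403.01029 +397.44551 +515.07545]
  H  [-299.60375 +550.72216 +113.18814]
  H  [-0.32920 +0.36851 +1.00000]
B = K⁻¹H; ‖b₁‖=0.996226, ‖b₂‖=0.996226; λ = 2/(‖b₁‖+‖b₂‖) = 1.003788, sign → tz>0 ⇒ λ=+1.003788
r₁ = λ·B[:,0] = (+0.86447,-0.37881,-0.33045); r₂ = λ·B[:,1] = (+0.48787,+0.79067,+0.36990)
r₃ = r₁×r₂ = (+0.12115,-0.48099,+0.86832); SVD([r₁ r₂ r₃]) → R = UVᵀ:
  R  [+0.86447 +0.48787 +0.12115]
  R  [-0.37881 +0.79067 -0.48099]
  R  [-0.33045 +0.36990 +0.86832]
t = (+0.35742, -0.20602, +1.00379) m
tr R = 2.523451; θ = arccos((tr R − 1)/2) = 0.704824 rad = 40.383°
axis k = ((R−Rᵀ)₃₂, (R−Rᵀ)₁₃, (R−Rᵀ)₂₁) / (2 sinθ) = (+0.656652, +0.348514, -0.668839)
rvec = θ·k = (+0.462824, +0.245641, -0.471414)

rvec=(0.4628, 0.2456, -0.4714) tvec=(0.3574, -0.2060, 1.0038)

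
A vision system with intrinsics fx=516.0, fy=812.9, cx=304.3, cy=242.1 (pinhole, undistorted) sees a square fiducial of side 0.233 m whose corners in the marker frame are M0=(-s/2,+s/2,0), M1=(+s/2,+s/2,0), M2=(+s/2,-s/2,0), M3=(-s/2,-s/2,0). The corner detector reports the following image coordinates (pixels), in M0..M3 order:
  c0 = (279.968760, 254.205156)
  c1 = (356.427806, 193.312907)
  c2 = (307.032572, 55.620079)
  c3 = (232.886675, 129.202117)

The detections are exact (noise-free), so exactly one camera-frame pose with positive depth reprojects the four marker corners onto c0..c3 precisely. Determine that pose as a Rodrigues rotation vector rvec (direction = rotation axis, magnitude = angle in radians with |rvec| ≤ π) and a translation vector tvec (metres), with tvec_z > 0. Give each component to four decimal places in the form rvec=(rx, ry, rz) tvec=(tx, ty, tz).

Intrinsics K: fx=516.0, fy=812.9, cx=304.3, cy=242.1
Marker side s = 0.233 m; corners in marker frame (Z=0):
  M0 = (-0.1165, +0.1165, 0)
  M1 = (+0.1165, +0.1165, 0)
  M2 = (+0.1165, -0.1165, 0)
  M3 = (-0.1165, -0.1165, 0)
Detected image corners:
  c0 = (279.968760, 254.205156) px
  c1 = (356.427806, 193.312907) px
  c2 = (307.032572, 55.620079) px
  c3 = (232.886675, 129.202117) px
Planar DLT: solve 8×8 A·h = b for H (H[2,2]=1):
  H  [+216.47304 +236.45019 +292.76947]
  H  [-345.64806 +578.49965 +160.27787]
  H  [-0.36307 +0.10075 +1.00000]
B = K⁻¹H; ‖b₁‖=0.796147, ‖b₂‖=0.796147; λ = 2/(‖b₁‖+‖b₂‖) = 1.256050, sign → tz>0 ⇒ λ=+1.256050
r₁ = λ·B[:,0] = (+0.79588,-0.39826,-0.45604); r₂ = λ·B[:,1] = (+0.50094,+0.85618,+0.12654)
r₃ = r₁×r₂ = (+0.34005,-0.32916,+0.88092); SVD([r₁ r₂ r₃]) → R = UVᵀ:
  R  [+0.79588 +0.50094 +0.34005]
  R  [-0.39826 +0.85618 -0.32916]
  R  [-0.45604 +0.12654 +0.88092]
t = (-0.02807, -0.12643, +1.25605) m
tr R = 2.532976; θ = arccos((tr R − 1)/2) = 0.697442 rad = 39.960°
axis k = ((R−Rᵀ)₃₂, (R−Rᵀ)₁₃, (R−Rᵀ)₂₁) / (2 sinθ) = (+0.354765, +0.619757, -0.700031)
rvec = θ·k = (+0.247428, +0.432244, -0.488230)

rvec=(0.2474, 0.4322, -0.4882) tvec=(-0.0281, -0.1264, 1.2560)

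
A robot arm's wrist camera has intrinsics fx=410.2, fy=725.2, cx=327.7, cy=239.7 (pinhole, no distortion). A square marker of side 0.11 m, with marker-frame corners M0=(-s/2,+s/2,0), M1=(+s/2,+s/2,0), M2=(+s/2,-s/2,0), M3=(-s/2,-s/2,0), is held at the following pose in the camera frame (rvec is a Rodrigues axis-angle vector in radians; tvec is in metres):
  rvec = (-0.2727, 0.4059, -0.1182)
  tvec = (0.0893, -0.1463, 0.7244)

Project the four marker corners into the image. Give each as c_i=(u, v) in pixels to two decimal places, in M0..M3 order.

c0=(351.53, 155.70) c1=(412.78, 131.28) c2=(405.37, 29.93) c3=(347.04, 58.82)

Intrinsics K: fx=410.2, fy=725.2, cx=327.7, cy=239.7
Marker side s = 0.11 m; corners in marker frame (Z=0):
  M0 = (-0.0550, +0.0550, 0)
  M1 = (+0.0550, +0.0550, 0)
  M2 = (+0.0550, -0.0550, 0)
  M3 = (-0.0550, -0.0550, 0)
rvec = (-0.2727, 0.4059, -0.1182), |rvec| = θ = 0.50308 rad = 28.824°
Rodrigues: sinθ=0.48213, 1−cosθ=0.12390; R = I + sinθ·[k]× + (1−cosθ)·[k]×²:
    [+0.91251 +0.05909 +0.40477]
    [-0.16746 +0.95676 +0.23785]
    [-0.37321 -0.28483 +0.88294]
t = (0.0893, -0.1463, 0.7244) m
M0: Pc = R·M0+t = (+0.04236, -0.08447, +0.72926); u = 410.2·(+0.04236)/0.72926 + 327.7 = 351.5281, v = 725.2·(-0.08447)/0.72926 + 239.7 = 155.7025
M1: Pc = R·M1+t = (+0.14274, -0.10289, +0.68821); u = 410.2·(+0.14274)/0.68821 + 327.7 = 412.7776, v = 725.2·(-0.10289)/0.68821 + 239.7 = 131.2806
M2: Pc = R·M2+t = (+0.13624, -0.20813, +0.71954); u = 410.2·(+0.13624)/0.71954 + 327.7 = 405.3675, v = 725.2·(-0.20813)/0.71954 + 239.7 = 29.9304
M3: Pc = R·M3+t = (+0.03586, -0.18971, +0.76059); u = 410.2·(+0.03586)/0.76059 + 327.7 = 347.0411, v = 725.2·(-0.18971)/0.76059 + 239.7 = 58.8167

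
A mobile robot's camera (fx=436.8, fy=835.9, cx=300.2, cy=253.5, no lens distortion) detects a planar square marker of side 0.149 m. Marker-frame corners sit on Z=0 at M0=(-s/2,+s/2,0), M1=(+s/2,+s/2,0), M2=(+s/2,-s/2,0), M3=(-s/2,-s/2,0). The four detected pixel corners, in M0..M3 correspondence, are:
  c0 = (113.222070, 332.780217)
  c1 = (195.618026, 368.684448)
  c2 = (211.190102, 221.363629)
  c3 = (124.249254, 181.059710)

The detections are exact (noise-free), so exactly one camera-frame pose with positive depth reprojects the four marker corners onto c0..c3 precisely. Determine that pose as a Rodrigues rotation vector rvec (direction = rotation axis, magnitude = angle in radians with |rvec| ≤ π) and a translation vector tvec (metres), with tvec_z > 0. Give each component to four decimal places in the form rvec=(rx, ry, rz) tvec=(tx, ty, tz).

rvec=(0.3003, -0.0420, 0.2480) tvec=(-0.2432, 0.0226, 0.7643)

Intrinsics K: fx=436.8, fy=835.9, cx=300.2, cy=253.5
Marker side s = 0.149 m; corners in marker frame (Z=0):
  M0 = (-0.0745, +0.0745, 0)
  M1 = (+0.0745, +0.0745, 0)
  M2 = (+0.0745, -0.0745, 0)
  M3 = (-0.0745, -0.0745, 0)
Detected image corners:
  c0 = (113.222070, 332.780217) px
  c1 = (195.618026, 368.684448) px
  c2 = (211.190102, 221.363629) px
  c3 = (124.249254, 181.059710) px
Planar DLT: solve 8×8 A·h = b for H (H[2,2]=1):
  H  [+584.18291 -28.77693 +161.20394]
  H  [+283.35934 +1107.20894 +278.21164]
  H  [+0.10161 +0.37622 +1.00000]
B = K⁻¹H; ‖b₁‖=1.308457, ‖b₂‖=1.308457; λ = 2/(‖b₁‖+‖b₂‖) = 0.764259, sign → tz>0 ⇒ λ=+0.764259
r₁ = λ·B[:,0] = (+0.96876,+0.23552,+0.07766); r₂ = λ·B[:,1] = (-0.24796,+0.92512,+0.28753)
r₃ = r₁×r₂ = (-0.00412,-0.29780,+0.95462); SVD([r₁ r₂ r₃]) → R = UVᵀ:
  R  [+0.96876 -0.24796 -0.00412]
  R  [+0.23552 +0.92512 -0.29780]
  R  [+0.07766 +0.28753 +0.95462]
t = (-0.24320, +0.02259, +0.76426) m
tr R = 2.848497; θ = arccos((tr R − 1)/2) = 0.391734 rad = 22.445°
axis k = ((R−Rᵀ)₃₂, (R−Rᵀ)₁₃, (R−Rᵀ)₂₁) / (2 sinθ) = (+0.766561, -0.107094, +0.633179)
rvec = θ·k = (+0.300288, -0.041952, +0.248038)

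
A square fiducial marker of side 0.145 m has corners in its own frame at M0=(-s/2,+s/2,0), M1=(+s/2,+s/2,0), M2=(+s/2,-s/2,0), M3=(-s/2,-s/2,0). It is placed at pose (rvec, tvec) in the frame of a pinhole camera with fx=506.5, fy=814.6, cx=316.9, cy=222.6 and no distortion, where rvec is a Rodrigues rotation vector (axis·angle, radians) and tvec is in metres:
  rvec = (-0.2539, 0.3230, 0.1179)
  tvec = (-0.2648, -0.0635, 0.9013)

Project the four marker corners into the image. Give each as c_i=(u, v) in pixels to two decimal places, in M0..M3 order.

Intrinsics K: fx=506.5, fy=814.6, cx=316.9, cy=222.6
Marker side s = 0.145 m; corners in marker frame (Z=0):
  M0 = (-0.0725, +0.0725, 0)
  M1 = (+0.0725, +0.0725, 0)
  M2 = (+0.0725, -0.0725, 0)
  M3 = (-0.0725, -0.0725, 0)
rvec = (-0.2539, 0.3230, 0.1179), |rvec| = θ = 0.42743 rad = 24.490°
Rodrigues: sinθ=0.41453, 1−cosθ=0.08997; R = I + sinθ·[k]× + (1−cosθ)·[k]×²:
    [+0.94178 -0.15473 +0.29851]
    [+0.07396 +0.96141 +0.26499]
    [-0.32800 -0.22749 +0.91688]
t = (-0.2648, -0.0635, 0.9013) m
M0: Pc = R·M0+t = (-0.34430, +0.00084, +0.90859); u = 506.5·(-0.34430)/0.90859 + 316.9 = 124.9687, v = 814.6·(+0.00084)/0.90859 + 222.6 = 223.3533
M1: Pc = R·M1+t = (-0.20774, +0.01156, +0.86103); u = 506.5·(-0.20774)/0.86103 + 316.9 = 194.6976, v = 814.6·(+0.01156)/0.86103 + 222.6 = 233.5407
M2: Pc = R·M2+t = (-0.18530, -0.12784, +0.89401); u = 506.5·(-0.18530)/0.89401 + 316.9 = 211.9171, v = 814.6·(-0.12784)/0.89401 + 222.6 = 106.1155
M3: Pc = R·M3+t = (-0.32186, -0.13856, +0.94157); u = 506.5·(-0.32186)/0.94157 + 316.9 = 143.7612, v = 814.6·(-0.13856)/0.94157 + 222.6 = 102.7214

c0=(124.97, 223.35) c1=(194.70, 233.54) c2=(211.92, 106.12) c3=(143.76, 102.72)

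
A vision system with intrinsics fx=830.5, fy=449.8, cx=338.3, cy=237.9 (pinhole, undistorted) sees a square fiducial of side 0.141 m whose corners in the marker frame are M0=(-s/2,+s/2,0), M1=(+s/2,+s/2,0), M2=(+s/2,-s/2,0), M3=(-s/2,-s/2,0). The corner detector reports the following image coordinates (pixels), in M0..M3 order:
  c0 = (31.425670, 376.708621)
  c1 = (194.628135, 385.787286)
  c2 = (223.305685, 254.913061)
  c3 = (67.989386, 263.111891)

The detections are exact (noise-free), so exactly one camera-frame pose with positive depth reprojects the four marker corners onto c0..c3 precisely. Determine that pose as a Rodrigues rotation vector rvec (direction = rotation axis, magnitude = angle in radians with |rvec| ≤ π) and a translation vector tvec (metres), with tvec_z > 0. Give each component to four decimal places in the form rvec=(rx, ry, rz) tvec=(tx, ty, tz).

rvec=(-0.3099, 0.5654, -0.0113) tvec=(-0.1353, 0.0932, 0.5251)

Intrinsics K: fx=830.5, fy=449.8, cx=338.3, cy=237.9
Marker side s = 0.141 m; corners in marker frame (Z=0):
  M0 = (-0.0705, +0.0705, 0)
  M1 = (+0.0705, +0.0705, 0)
  M2 = (+0.0705, -0.0705, 0)
  M3 = (-0.0705, -0.0705, 0)
Detected image corners:
  c0 = (31.425670, 376.708621) px
  c1 = (194.628135, 385.787286) px
  c2 = (223.305685, 254.913061) px
  c3 = (67.989386, 263.111891) px
Planar DLT: solve 8×8 A·h = b for H (H[2,2]=1):
  H  [+999.00703 -305.25009 +124.36024]
  H  [-319.55712 +684.56951 +317.71854]
  H  [-1.00045 -0.55611 +1.00000]
B = K⁻¹H; ‖b₁‖=1.904535, ‖b₂‖=1.904535; λ = 2/(‖b₁‖+‖b₂‖) = 0.525063, sign → tz>0 ⇒ λ=+0.525063
r₁ = λ·B[:,0] = (+0.84558,-0.09519,-0.52530); r₂ = λ·B[:,1] = (-0.07405,+0.95355,-0.29199)
r₃ = r₁×r₂ = (+0.52870,+0.28580,+0.79925); SVD([r₁ r₂ r₃]) → R = UVᵀ:
  R  [+0.84558 -0.07405 +0.52870]
  R  [-0.09519 +0.95355 +0.28580]
  R  [-0.52530 -0.29199 +0.79925]
t = (-0.13526, +0.09317, +0.52506) m
tr R = 2.598375; θ = arccos((tr R − 1)/2) = 0.644854 rad = 36.947°
axis k = ((R−Rᵀ)₃₂, (R−Rᵀ)₁₃, (R−Rᵀ)₂₁) / (2 sinθ) = (-0.480625, +0.876750, -0.017593)
rvec = θ·k = (-0.309933, +0.565375, -0.011345)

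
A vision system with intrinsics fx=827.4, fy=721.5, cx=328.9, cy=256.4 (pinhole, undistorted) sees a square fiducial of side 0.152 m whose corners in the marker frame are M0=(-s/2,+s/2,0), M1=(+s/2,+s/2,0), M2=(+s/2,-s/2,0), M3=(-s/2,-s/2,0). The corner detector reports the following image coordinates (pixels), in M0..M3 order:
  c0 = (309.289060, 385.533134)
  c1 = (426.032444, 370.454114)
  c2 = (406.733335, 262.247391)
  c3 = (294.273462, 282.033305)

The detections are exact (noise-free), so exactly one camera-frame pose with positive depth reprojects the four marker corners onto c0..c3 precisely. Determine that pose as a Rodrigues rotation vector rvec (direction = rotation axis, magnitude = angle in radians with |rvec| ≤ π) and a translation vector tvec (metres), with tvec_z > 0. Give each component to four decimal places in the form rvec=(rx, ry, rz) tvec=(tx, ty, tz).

Intrinsics K: fx=827.4, fy=721.5, cx=328.9, cy=256.4
Marker side s = 0.152 m; corners in marker frame (Z=0):
  M0 = (-0.0760, +0.0760, 0)
  M1 = (+0.0760, +0.0760, 0)
  M2 = (+0.0760, -0.0760, 0)
  M3 = (-0.0760, -0.0760, 0)
Detected image corners:
  c0 = (309.289060, 385.533134) px
  c1 = (426.032444, 370.454114) px
  c2 = (406.733335, 262.247391) px
  c3 = (294.273462, 282.033305) px
Planar DLT: solve 8×8 A·h = b for H (H[2,2]=1):
  H  [+637.03658 +41.70261 +357.53804]
  H  [-220.57394 +631.90327 +324.48890]
  H  [-0.32502 -0.19724 +1.00000]
B = K⁻¹H; ‖b₁‖=0.974807, ‖b₂‖=0.974807; λ = 2/(‖b₁‖+‖b₂‖) = 1.025844, sign → tz>0 ⇒ λ=+1.025844
r₁ = λ·B[:,0] = (+0.92236,-0.19513,-0.33342); r₂ = λ·B[:,1] = (+0.13214,+0.97036,-0.20234)
r₃ = r₁×r₂ = (+0.36302,+0.14257,+0.92081); SVD([r₁ r₂ r₃]) → R = UVᵀ:
  R  [+0.92236 +0.13214 +0.36302]
  R  [-0.19513 +0.97036 +0.14257]
  R  [-0.33342 -0.20234 +0.92081]
t = (+0.03551, +0.09681, +1.02584) m
tr R = 2.813530; θ = arccos((tr R − 1)/2) = 0.435249 rad = 24.938°
axis k = ((R−Rᵀ)₃₂, (R−Rᵀ)₁₃, (R−Rᵀ)₂₁) / (2 sinθ) = (-0.409020, +0.825887, -0.388089)
rvec = θ·k = (-0.178026, +0.359466, -0.168915)

rvec=(-0.1780, 0.3595, -0.1689) tvec=(0.0355, 0.0968, 1.0258)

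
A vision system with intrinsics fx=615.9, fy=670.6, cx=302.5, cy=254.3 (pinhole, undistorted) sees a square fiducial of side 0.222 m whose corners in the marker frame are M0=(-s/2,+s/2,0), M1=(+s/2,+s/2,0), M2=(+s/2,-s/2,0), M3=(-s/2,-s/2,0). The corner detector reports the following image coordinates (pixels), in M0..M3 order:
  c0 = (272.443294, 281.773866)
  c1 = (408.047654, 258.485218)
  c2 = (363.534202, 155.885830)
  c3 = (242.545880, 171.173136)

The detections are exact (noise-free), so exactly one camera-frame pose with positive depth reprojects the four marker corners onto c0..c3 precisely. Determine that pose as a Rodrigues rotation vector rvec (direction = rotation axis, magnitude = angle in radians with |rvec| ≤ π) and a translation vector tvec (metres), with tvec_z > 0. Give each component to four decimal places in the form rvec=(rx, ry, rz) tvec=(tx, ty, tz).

rvec=(-0.6690, -0.1826, -0.2211) tvec=(0.0325, -0.0626, 1.0197)

Intrinsics K: fx=615.9, fy=670.6, cx=302.5, cy=254.3
Marker side s = 0.222 m; corners in marker frame (Z=0):
  M0 = (-0.1110, +0.1110, 0)
  M1 = (+0.1110, +0.1110, 0)
  M2 = (+0.1110, -0.1110, 0)
  M3 = (-0.1110, -0.1110, 0)
Detected image corners:
  c0 = (272.443294, 281.773866) px
  c1 = (408.047654, 258.485218) px
  c2 = (363.534202, 155.885830) px
  c3 = (242.545880, 171.173136) px
Planar DLT: solve 8×8 A·h = b for H (H[2,2]=1):
  H  [+650.74063 -18.34990 +322.10282]
  H  [-35.19409 +353.79099 +213.14418]
  H  [+0.23303 -0.58075 +1.00000]
B = K⁻¹H; ‖b₁‖=0.980676, ‖b₂‖=0.980676; λ = 2/(‖b₁‖+‖b₂‖) = 1.019705, sign → tz>0 ⇒ λ=+1.019705
r₁ = λ·B[:,0] = (+0.96068,-0.14362,+0.23762); r₂ = λ·B[:,1] = (+0.26047,+0.76254,-0.59219)
r₃ = r₁×r₂ = (-0.09614,+0.63080,+0.76997); SVD([r₁ r₂ r₃]) → R = UVᵀ:
  R  [+0.96068 +0.26047 -0.09614]
  R  [-0.14362 +0.76254 +0.63080]
  R  [+0.23762 -0.59219 +0.76997]
t = (+0.03246, -0.06258, +1.01971) m
tr R = 2.493184; θ = arccos((tr R − 1)/2) = 0.727872 rad = 41.704°
axis k = ((R−Rᵀ)₃₂, (R−Rᵀ)₁₃, (R−Rᵀ)₂₁) / (2 sinθ) = (-0.919154, -0.250839, -0.303704)
rvec = θ·k = (-0.669026, -0.182579, -0.221058)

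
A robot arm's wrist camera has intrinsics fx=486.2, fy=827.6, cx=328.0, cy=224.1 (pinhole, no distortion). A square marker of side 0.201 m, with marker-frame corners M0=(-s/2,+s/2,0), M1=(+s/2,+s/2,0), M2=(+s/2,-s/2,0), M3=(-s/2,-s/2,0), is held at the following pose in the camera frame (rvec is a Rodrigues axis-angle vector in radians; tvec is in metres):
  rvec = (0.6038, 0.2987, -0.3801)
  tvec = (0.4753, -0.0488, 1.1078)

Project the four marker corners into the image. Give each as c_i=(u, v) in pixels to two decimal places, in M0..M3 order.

c0=(502.54, 260.97) c1=(592.04, 225.20) c2=(576.50, 101.74) c3=(480.02, 149.31)

Intrinsics K: fx=486.2, fy=827.6, cx=328.0, cy=224.1
Marker side s = 0.201 m; corners in marker frame (Z=0):
  M0 = (-0.1005, +0.1005, 0)
  M1 = (+0.1005, +0.1005, 0)
  M2 = (+0.1005, -0.1005, 0)
  M3 = (-0.1005, -0.1005, 0)
rvec = (0.6038, 0.2987, -0.3801), |rvec| = θ = 0.77348 rad = 44.317°
Rodrigues: sinθ=0.69863, 1−cosθ=0.28452; R = I + sinθ·[k]× + (1−cosθ)·[k]×²:
    [+0.88886 +0.42909 +0.16065]
    [-0.25755 +0.75791 -0.59936]
    [-0.37894 +0.49138 +0.78419]
t = (0.4753, -0.0488, 1.1078) m
M0: Pc = R·M0+t = (+0.42909, +0.05325, +1.19527); u = 486.2·(+0.42909)/1.19527 + 328.0 = 502.5425, v = 827.6·(+0.05325)/1.19527 + 224.1 = 260.9728
M1: Pc = R·M1+t = (+0.60775, +0.00149, +1.11910); u = 486.2·(+0.60775)/1.11910 + 328.0 = 592.0425, v = 827.6·(+0.00149)/1.11910 + 224.1 = 225.1996
M2: Pc = R·M2+t = (+0.52151, -0.15085, +1.02033); u = 486.2·(+0.52151)/1.02033 + 328.0 = 576.5039, v = 827.6·(-0.15085)/1.02033 + 224.1 = 101.7414
M3: Pc = R·M3+t = (+0.34285, -0.09909, +1.09650); u = 486.2·(+0.34285)/1.09650 + 328.0 = 480.0217, v = 827.6·(-0.09909)/1.09650 + 224.1 = 149.3127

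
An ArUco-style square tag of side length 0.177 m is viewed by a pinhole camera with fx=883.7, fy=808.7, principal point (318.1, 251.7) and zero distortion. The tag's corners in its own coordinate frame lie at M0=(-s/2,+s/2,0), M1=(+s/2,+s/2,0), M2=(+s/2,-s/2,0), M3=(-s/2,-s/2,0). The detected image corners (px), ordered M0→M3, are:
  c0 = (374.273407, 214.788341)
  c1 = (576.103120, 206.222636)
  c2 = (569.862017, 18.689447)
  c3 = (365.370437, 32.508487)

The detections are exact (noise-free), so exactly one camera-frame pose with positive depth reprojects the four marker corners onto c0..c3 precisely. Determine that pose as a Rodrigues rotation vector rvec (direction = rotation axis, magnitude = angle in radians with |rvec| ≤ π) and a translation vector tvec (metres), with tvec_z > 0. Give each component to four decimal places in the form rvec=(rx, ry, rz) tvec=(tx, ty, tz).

Intrinsics K: fx=883.7, fy=808.7, cx=318.1, cy=251.7
Marker side s = 0.177 m; corners in marker frame (Z=0):
  M0 = (-0.0885, +0.0885, 0)
  M1 = (+0.0885, +0.0885, 0)
  M2 = (+0.0885, -0.0885, 0)
  M3 = (-0.0885, -0.0885, 0)
Detected image corners:
  c0 = (374.273407, 214.788341) px
  c1 = (576.103120, 206.222636) px
  c2 = (569.862017, 18.689447) px
  c3 = (365.370437, 32.508487) px
Planar DLT: solve 8×8 A·h = b for H (H[2,2]=1):
  H  [+1074.35882 +80.51389 +470.02944]
  H  [-81.50738 +1053.88886 +118.78248]
  H  [-0.15568 +0.07983 +1.00000]
B = K⁻¹H; ‖b₁‖=1.282352, ‖b₂‖=1.282352; λ = 2/(‖b₁‖+‖b₂‖) = 0.779817, sign → tz>0 ⇒ λ=+0.779817
r₁ = λ·B[:,0] = (+0.99176,-0.04081,-0.12140); r₂ = λ·B[:,1] = (+0.04864,+0.99687,+0.06225)
r₃ = r₁×r₂ = (+0.11848,-0.06764,+0.99065); SVD([r₁ r₂ r₃]) → R = UVᵀ:
  R  [+0.99176 +0.04864 +0.11848]
  R  [-0.04081 +0.99687 -0.06764]
  R  [-0.12140 +0.06225 +0.99065]
t = (+0.13407, -0.12817, +0.77982) m
tr R = 2.979288; θ = arccos((tr R − 1)/2) = 0.144041 rad = 8.253°
axis k = ((R−Rᵀ)₃₂, (R−Rᵀ)₁₃, (R−Rᵀ)₂₁) / (2 sinθ) = (+0.452451, +0.835585, -0.311586)
rvec = θ·k = (+0.065172, +0.120358, -0.044881)

rvec=(0.0652, 0.1204, -0.0449) tvec=(0.1341, -0.1282, 0.7798)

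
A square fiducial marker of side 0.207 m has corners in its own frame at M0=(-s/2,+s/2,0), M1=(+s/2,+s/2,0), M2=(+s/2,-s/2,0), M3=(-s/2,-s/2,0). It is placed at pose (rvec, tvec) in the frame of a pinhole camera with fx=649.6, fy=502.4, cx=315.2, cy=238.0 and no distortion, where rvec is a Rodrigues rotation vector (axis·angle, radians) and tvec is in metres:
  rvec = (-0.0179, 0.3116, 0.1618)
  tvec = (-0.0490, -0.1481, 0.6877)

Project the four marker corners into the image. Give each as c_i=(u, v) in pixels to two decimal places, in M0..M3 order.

Intrinsics K: fx=649.6, fy=502.4, cx=315.2, cy=238.0
Marker side s = 0.207 m; corners in marker frame (Z=0):
  M0 = (-0.1035, +0.1035, 0)
  M1 = (+0.1035, +0.1035, 0)
  M2 = (+0.1035, -0.1035, 0)
  M3 = (-0.1035, -0.1035, 0)
rvec = (-0.0179, 0.3116, 0.1618), |rvec| = θ = 0.35156 rad = 20.143°
Rodrigues: sinθ=0.34436, 1−cosθ=0.06116; R = I + sinθ·[k]× + (1−cosθ)·[k]×²:
    [+0.93900 -0.16125 +0.30379]
    [+0.15573 +0.98689 +0.04248]
    [-0.30665 +0.00742 +0.95179]
t = (-0.0490, -0.1481, 0.6877) m
M0: Pc = R·M0+t = (-0.16288, -0.06208, +0.72021); u = 649.6·(-0.16288)/0.72021 + 315.2 = 168.2925, v = 502.4·(-0.06208)/0.72021 + 238.0 = 194.6978
M1: Pc = R·M1+t = (+0.03150, -0.02984, +0.65673); u = 649.6·(+0.03150)/0.65673 + 315.2 = 346.3550, v = 502.4·(-0.02984)/0.65673 + 238.0 = 215.1727
M2: Pc = R·M2+t = (+0.06488, -0.23412, +0.65519); u = 649.6·(+0.06488)/0.65519 + 315.2 = 379.5213, v = 502.4·(-0.23412)/0.65519 + 238.0 = 58.4739
M3: Pc = R·M3+t = (-0.12950, -0.26636, +0.71867); u = 649.6·(-0.12950)/0.71867 + 315.2 = 198.1490, v = 502.4·(-0.26636)/0.71867 + 238.0 = 51.7959

c0=(168.29, 194.70) c1=(346.35, 215.17) c2=(379.52, 58.47) c3=(198.15, 51.80)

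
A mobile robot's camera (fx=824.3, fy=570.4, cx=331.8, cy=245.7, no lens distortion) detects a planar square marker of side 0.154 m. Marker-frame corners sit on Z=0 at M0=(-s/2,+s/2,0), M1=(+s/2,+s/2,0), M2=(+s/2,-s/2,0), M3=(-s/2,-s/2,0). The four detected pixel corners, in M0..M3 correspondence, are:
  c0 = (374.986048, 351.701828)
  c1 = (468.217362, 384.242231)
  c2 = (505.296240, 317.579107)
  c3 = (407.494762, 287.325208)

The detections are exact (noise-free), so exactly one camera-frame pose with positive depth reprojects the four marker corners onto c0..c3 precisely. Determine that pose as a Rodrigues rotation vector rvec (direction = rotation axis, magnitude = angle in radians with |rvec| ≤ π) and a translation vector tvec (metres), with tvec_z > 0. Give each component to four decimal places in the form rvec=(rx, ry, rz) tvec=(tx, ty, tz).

Intrinsics K: fx=824.3, fy=570.4, cx=331.8, cy=245.7
Marker side s = 0.154 m; corners in marker frame (Z=0):
  M0 = (-0.0770, +0.0770, 0)
  M1 = (+0.0770, +0.0770, 0)
  M2 = (+0.0770, -0.0770, 0)
  M3 = (-0.0770, -0.0770, 0)
Detected image corners:
  c0 = (374.986048, 351.701828) px
  c1 = (468.217362, 384.242231) px
  c2 = (505.296240, 317.579107) px
  c3 = (407.494762, 287.325208) px
Planar DLT: solve 8×8 A·h = b for H (H[2,2]=1):
  H  [+479.67105 -140.29710 +437.56278]
  H  [+96.82476 +490.38279 +335.31563]
  H  [-0.31969 +0.19424 +1.00000]
B = K⁻¹H; ‖b₁‖=0.837661, ‖b₂‖=0.837661; λ = 2/(‖b₁‖+‖b₂‖) = 1.193800, sign → tz>0 ⇒ λ=+1.193800
r₁ = λ·B[:,0] = (+0.84831,+0.36704,-0.38165); r₂ = λ·B[:,1] = (-0.29653,+0.92645,+0.23188)
r₃ = r₁×r₂ = (+0.43868,-0.08354,+0.89475); SVD([r₁ r₂ r₃]) → R = UVᵀ:
  R  [+0.84831 -0.29653 +0.43868]
  R  [+0.36704 +0.92645 -0.08354]
  R  [-0.38165 +0.23188 +0.89475]
t = (+0.15317, +0.18756, +1.19380) m
tr R = 2.669504; θ = arccos((tr R − 1)/2) = 0.583114 rad = 33.410°
axis k = ((R−Rᵀ)₃₂, (R−Rᵀ)₁₃, (R−Rᵀ)₂₁) / (2 sinθ) = (+0.286425, +0.744907, +0.602556)
rvec = θ·k = (+0.167019, +0.434366, +0.351359)

rvec=(0.1670, 0.4344, 0.3514) tvec=(0.1532, 0.1876, 1.1938)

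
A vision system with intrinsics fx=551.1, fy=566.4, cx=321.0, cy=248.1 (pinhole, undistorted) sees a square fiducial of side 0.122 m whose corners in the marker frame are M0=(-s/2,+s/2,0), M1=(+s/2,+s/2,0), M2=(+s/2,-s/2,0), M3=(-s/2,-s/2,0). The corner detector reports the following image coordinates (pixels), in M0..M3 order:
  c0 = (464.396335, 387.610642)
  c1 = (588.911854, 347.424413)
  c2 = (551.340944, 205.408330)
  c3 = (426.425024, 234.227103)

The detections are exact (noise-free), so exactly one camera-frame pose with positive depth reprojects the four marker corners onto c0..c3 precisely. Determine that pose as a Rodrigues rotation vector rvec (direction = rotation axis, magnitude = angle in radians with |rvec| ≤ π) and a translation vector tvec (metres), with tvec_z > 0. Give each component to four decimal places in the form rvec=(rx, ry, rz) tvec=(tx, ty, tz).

Intrinsics K: fx=551.1, fy=566.4, cx=321.0, cy=248.1
Marker side s = 0.122 m; corners in marker frame (Z=0):
  M0 = (-0.0610, +0.0610, 0)
  M1 = (+0.0610, +0.0610, 0)
  M2 = (+0.0610, -0.0610, 0)
  M3 = (-0.0610, -0.0610, 0)
Detected image corners:
  c0 = (464.396335, 387.610642) px
  c1 = (588.911854, 347.424413) px
  c2 = (551.340944, 205.408330) px
  c3 = (426.425024, 234.227103) px
Planar DLT: solve 8×8 A·h = b for H (H[2,2]=1):
  H  [+1324.34976 +231.41644 +509.85421]
  H  [-107.66562 +1163.78100 +292.34849]
  H  [+0.59491 -0.15386 +1.00000]
B = K⁻¹H; ‖b₁‖=2.187823, ‖b₂‖=2.187823; λ = 2/(‖b₁‖+‖b₂‖) = 0.457075, sign → tz>0 ⇒ λ=+0.457075
r₁ = λ·B[:,0] = (+0.94002,-0.20599,+0.27192); r₂ = λ·B[:,1] = (+0.23290,+0.96996,-0.07032)
r₃ = r₁×r₂ = (-0.24926,+0.12943,+0.95975); SVD([r₁ r₂ r₃]) → R = UVᵀ:
  R  [+0.94002 +0.23290 -0.24926]
  R  [-0.20599 +0.96996 +0.12943]
  R  [+0.27192 -0.07032 +0.95975]
t = (+0.15663, +0.03571, +0.45708) m
tr R = 2.869719; θ = arccos((tr R − 1)/2) = 0.362933 rad = 20.795°
axis k = ((R−Rᵀ)₃₂, (R−Rᵀ)₁₃, (R−Rᵀ)₂₁) / (2 sinθ) = (-0.281334, -0.734016, -0.618120)
rvec = θ·k = (-0.102106, -0.266399, -0.224336)

rvec=(-0.1021, -0.2664, -0.2243) tvec=(0.1566, 0.0357, 0.4571)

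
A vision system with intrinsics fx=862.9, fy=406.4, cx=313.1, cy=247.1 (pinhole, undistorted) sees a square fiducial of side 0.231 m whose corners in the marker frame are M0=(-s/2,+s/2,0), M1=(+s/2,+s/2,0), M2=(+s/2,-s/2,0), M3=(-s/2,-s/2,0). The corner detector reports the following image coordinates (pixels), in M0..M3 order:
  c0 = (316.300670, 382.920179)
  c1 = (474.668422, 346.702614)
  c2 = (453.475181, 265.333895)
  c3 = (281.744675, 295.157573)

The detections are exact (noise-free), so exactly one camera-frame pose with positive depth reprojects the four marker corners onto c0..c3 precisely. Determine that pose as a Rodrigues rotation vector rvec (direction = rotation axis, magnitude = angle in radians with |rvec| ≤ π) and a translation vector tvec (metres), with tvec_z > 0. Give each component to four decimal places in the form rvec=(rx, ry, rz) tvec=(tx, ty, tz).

Intrinsics K: fx=862.9, fy=406.4, cx=313.1, cy=247.1
Marker side s = 0.231 m; corners in marker frame (Z=0):
  M0 = (-0.1155, +0.1155, 0)
  M1 = (+0.1155, +0.1155, 0)
  M2 = (+0.1155, -0.1155, 0)
  M3 = (-0.1155, -0.1155, 0)
Detected image corners:
  c0 = (316.300670, 382.920179) px
  c1 = (474.668422, 346.702614) px
  c2 = (453.475181, 265.333895) px
  c3 = (281.744675, 295.157573) px
Planar DLT: solve 8×8 A·h = b for H (H[2,2]=1):
  H  [+879.71761 +224.88204 +386.14357]
  H  [-2.94432 +454.71157 +323.05069]
  H  [+0.43545 +0.27694 +1.00000]
B = K⁻¹H; ‖b₁‖=1.002879, ‖b₂‖=1.002879; λ = 2/(‖b₁‖+‖b₂‖) = 0.997129, sign → tz>0 ⇒ λ=+0.997129
r₁ = λ·B[:,0] = (+0.85902,-0.27123,+0.43420); r₂ = λ·B[:,1] = (+0.15966,+0.94776,+0.27615)
r₃ = r₁×r₂ = (-0.48642,-0.16789,+0.85745); SVD([r₁ r₂ r₃]) → R = UVᵀ:
  R  [+0.85902 +0.15966 -0.48642]
  R  [-0.27123 +0.94776 -0.16789]
  R  [+0.43420 +0.27615 +0.85745]
t = (+0.08441, +0.18635, +0.99713) m
tr R = 2.664221; θ = arccos((tr R − 1)/2) = 0.587894 rad = 33.684°
axis k = ((R−Rᵀ)₃₂, (R−Rᵀ)₁₃, (R−Rᵀ)₂₁) / (2 sinθ) = (+0.400317, -0.829966, -0.388463)
rvec = θ·k = (+0.235344, -0.487932, -0.228375)

rvec=(0.2353, -0.4879, -0.2284) tvec=(0.0844, 0.1864, 0.9971)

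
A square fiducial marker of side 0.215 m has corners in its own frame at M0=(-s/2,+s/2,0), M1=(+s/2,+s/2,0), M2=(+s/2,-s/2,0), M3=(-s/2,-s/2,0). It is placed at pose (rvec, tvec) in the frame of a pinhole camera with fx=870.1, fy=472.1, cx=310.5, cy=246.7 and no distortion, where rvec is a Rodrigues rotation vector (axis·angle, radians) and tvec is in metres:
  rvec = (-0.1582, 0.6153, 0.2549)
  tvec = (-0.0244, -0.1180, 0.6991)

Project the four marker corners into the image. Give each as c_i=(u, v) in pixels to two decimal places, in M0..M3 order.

Intrinsics K: fx=870.1, fy=472.1, cx=310.5, cy=246.7
Marker side s = 0.215 m; corners in marker frame (Z=0):
  M0 = (-0.1075, +0.1075, 0)
  M1 = (+0.1075, +0.1075, 0)
  M2 = (+0.1075, -0.1075, 0)
  M3 = (-0.1075, -0.1075, 0)
rvec = (-0.1582, 0.6153, 0.2549), |rvec| = θ = 0.68454 rad = 39.221°
Rodrigues: sinθ=0.63232, 1−cosθ=0.22529; R = I + sinθ·[k]× + (1−cosθ)·[k]×²:
    [+0.78674 -0.28225 +0.54897]
    [+0.18865 +0.95673 +0.22154]
    [-0.58775 -0.07073 +0.80595]
t = (-0.0244, -0.1180, 0.6991) m
M0: Pc = R·M0+t = (-0.13932, -0.03543, +0.75468); u = 870.1·(-0.13932)/0.75468 + 310.5 = 149.8759, v = 472.1·(-0.03543)/0.75468 + 246.7 = 224.5351
M1: Pc = R·M1+t = (+0.02983, +0.00513, +0.62831); u = 870.1·(+0.02983)/0.62831 + 310.5 = 351.8127, v = 472.1·(+0.00513)/0.62831 + 246.7 = 250.5536
M2: Pc = R·M2+t = (+0.09052, -0.20057, +0.64352); u = 870.1·(+0.09052)/0.64352 + 310.5 = 432.8875, v = 472.1·(-0.20057)/0.64352 + 246.7 = 99.5591
M3: Pc = R·M3+t = (-0.07863, -0.24113, +0.76989); u = 870.1·(-0.07863)/0.76989 + 310.5 = 221.6320, v = 472.1·(-0.24113)/0.76989 + 246.7 = 98.8379

c0=(149.88, 224.54) c1=(351.81, 250.55) c2=(432.89, 99.56) c3=(221.63, 98.84)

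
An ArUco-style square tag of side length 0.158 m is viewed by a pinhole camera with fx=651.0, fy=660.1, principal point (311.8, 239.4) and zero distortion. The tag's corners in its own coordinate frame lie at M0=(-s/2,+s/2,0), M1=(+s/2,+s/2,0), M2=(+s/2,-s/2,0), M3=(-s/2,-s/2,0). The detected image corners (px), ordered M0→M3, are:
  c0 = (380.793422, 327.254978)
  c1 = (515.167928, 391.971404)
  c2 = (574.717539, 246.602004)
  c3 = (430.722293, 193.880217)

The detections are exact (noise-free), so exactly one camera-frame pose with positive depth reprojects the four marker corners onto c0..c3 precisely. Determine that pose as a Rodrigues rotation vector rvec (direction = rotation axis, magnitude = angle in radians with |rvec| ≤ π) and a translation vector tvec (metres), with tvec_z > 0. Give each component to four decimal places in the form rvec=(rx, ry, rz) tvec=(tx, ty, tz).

Intrinsics K: fx=651.0, fy=660.1, cx=311.8, cy=239.4
Marker side s = 0.158 m; corners in marker frame (Z=0):
  M0 = (-0.0790, +0.0790, 0)
  M1 = (+0.0790, +0.0790, 0)
  M2 = (+0.0790, -0.0790, 0)
  M3 = (-0.0790, -0.0790, 0)
Detected image corners:
  c0 = (380.793422, 327.254978) px
  c1 = (515.167928, 391.971404) px
  c2 = (574.717539, 246.602004) px
  c3 = (430.722293, 193.880217) px
Planar DLT: solve 8×8 A·h = b for H (H[2,2]=1):
  H  [+583.17781 -253.90491 +471.49792]
  H  [+190.89721 +935.75496 +289.53101]
  H  [-0.62539 +0.19153 +1.00000]
B = K⁻¹H; ‖b₁‖=1.444381, ‖b₂‖=1.444381; λ = 2/(‖b₁‖+‖b₂‖) = 0.692338, sign → tz>0 ⇒ λ=+0.692338
r₁ = λ·B[:,0] = (+0.82759,+0.35725,-0.43298); r₂ = λ·B[:,1] = (-0.33354,+0.93336,+0.13260)
r₃ = r₁×r₂ = (+0.45150,+0.03468,+0.89160); SVD([r₁ r₂ r₃]) → R = UVᵀ:
  R  [+0.82759 -0.33354 +0.45150]
  R  [+0.35725 +0.93336 +0.03468]
  R  [-0.43298 +0.13260 +0.89160]
t = (+0.16984, +0.05258, +0.69234) m
tr R = 2.652549; θ = arccos((tr R − 1)/2) = 0.598335 rad = 34.282°
axis k = ((R−Rᵀ)₃₂, (R−Rᵀ)₁₃, (R−Rᵀ)₂₁) / (2 sinθ) = (+0.086925, +0.785133, +0.613197)
rvec = θ·k = (+0.052010, +0.469773, +0.366897)

rvec=(0.0520, 0.4698, 0.3669) tvec=(0.1698, 0.0526, 0.6923)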